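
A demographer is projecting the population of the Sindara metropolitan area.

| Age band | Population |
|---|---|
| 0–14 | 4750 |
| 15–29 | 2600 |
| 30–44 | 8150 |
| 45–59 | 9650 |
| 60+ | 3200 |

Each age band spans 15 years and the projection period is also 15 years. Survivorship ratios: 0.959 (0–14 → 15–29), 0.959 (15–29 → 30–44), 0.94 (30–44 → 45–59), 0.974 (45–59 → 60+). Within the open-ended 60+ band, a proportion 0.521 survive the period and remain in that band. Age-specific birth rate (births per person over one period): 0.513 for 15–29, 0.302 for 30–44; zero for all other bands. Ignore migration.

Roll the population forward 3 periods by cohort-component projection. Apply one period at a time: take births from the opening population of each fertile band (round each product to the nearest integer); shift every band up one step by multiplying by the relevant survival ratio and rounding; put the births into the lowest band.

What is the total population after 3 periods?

— Period 1 —
Births: 2600 × 0.513 = 1334, 8150 × 0.302 = 2461 — total 3795
15–29: 4750 × 0.959 = 4555
30–44: 2600 × 0.959 = 2493
45–59: 8150 × 0.94 = 7661
60+: 9650 × 0.974 + 3200 × 0.521 = 9399 + 1667 = 11066
Giving 3795 / 4555 / 2493 / 7661 / 11066.
— Period 2 —
Births: 4555 × 0.513 = 2337, 2493 × 0.302 = 753 — total 3090
15–29: 3795 × 0.959 = 3639
30–44: 4555 × 0.959 = 4368
45–59: 2493 × 0.94 = 2343
60+: 7661 × 0.974 + 11066 × 0.521 = 7462 + 5765 = 13227
Giving 3090 / 3639 / 4368 / 2343 / 13227.
— Period 3 —
Births: 3639 × 0.513 = 1867, 4368 × 0.302 = 1319 — total 3186
15–29: 3090 × 0.959 = 2963
30–44: 3639 × 0.959 = 3490
45–59: 4368 × 0.94 = 4106
60+: 2343 × 0.974 + 13227 × 0.521 = 2282 + 6891 = 9173
Giving 3186 / 2963 / 3490 / 4106 / 9173.
Total after period 3: 3186 + 2963 + 3490 + 4106 + 9173 = 22918

22918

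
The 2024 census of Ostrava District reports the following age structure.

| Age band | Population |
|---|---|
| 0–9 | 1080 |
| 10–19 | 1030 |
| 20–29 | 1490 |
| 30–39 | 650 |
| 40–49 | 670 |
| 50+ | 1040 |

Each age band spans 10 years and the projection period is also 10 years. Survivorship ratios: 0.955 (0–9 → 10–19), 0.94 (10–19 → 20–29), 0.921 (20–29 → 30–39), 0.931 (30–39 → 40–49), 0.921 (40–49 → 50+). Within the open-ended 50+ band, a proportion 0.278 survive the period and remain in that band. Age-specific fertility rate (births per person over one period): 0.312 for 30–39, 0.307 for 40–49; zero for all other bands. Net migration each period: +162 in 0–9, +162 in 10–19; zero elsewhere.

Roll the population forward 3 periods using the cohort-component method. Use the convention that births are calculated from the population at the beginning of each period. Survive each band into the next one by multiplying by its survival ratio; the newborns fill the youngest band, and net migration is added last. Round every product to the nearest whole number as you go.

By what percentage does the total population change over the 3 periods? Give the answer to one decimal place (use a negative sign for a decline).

-5.0

[period 1]
Births: 650 × 0.312 = 203 ; 670 × 0.307 = 206 → 409
10–19: 1080 × 0.955 = 1031
20–29: 1030 × 0.94 = 968
30–39: 1490 × 0.921 = 1372
40–49: 650 × 0.931 = 605
50+: 670 × 0.921 + 1040 × 0.278 = 617 + 289 = 906
Net migration: 0–9 + 162 → 571; 10–19 + 162 → 1193
End of period: [571, 1193, 968, 1372, 605, 906]
[period 2]
Births: 1372 × 0.312 = 428 ; 605 × 0.307 = 186 → 614
10–19: 571 × 0.955 = 545
20–29: 1193 × 0.94 = 1121
30–39: 968 × 0.921 = 892
40–49: 1372 × 0.931 = 1277
50+: 605 × 0.921 + 906 × 0.278 = 557 + 252 = 809
Net migration: 0–9 + 162 → 776; 10–19 + 162 → 707
End of period: [776, 707, 1121, 892, 1277, 809]
[period 3]
Births: 892 × 0.312 = 278 ; 1277 × 0.307 = 392 → 670
10–19: 776 × 0.955 = 741
20–29: 707 × 0.94 = 665
30–39: 1121 × 0.921 = 1032
40–49: 892 × 0.931 = 830
50+: 1277 × 0.921 + 809 × 0.278 = 1176 + 225 = 1401
Net migration: 0–9 + 162 → 832; 10–19 + 162 → 903
End of period: [832, 903, 665, 1032, 830, 1401]
Total: 5960 → 5663; change = -297; percentage change = -5.0%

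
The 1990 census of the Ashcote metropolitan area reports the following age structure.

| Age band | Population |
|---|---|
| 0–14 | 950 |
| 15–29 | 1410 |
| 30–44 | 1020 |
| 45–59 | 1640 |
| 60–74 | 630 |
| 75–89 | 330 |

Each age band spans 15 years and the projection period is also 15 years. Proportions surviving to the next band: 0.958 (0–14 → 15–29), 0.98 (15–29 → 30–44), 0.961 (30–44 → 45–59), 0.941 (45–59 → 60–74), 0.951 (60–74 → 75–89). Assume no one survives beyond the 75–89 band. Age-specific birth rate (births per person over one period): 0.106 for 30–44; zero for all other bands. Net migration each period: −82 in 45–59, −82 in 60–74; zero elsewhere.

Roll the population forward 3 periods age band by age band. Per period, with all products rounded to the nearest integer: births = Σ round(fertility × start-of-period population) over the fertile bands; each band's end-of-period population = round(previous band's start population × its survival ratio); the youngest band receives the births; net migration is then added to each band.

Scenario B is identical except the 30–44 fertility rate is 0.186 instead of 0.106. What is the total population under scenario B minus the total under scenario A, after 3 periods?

Period 1.
Births: 1020 × 0.106 = 108
15–29: 950 × 0.958 = 910
30–44: 1410 × 0.98 = 1382
45–59: 1020 × 0.961 = 980
60–74: 1640 × 0.941 = 1543
75–89: 630 × 0.951 = 599
Net migration: 45–59 − 82 → 898; 60–74 − 82 → 1461
Population now: 0–14=108, 15–29=910, 30–44=1382, 45–59=898, 60–74=1461, 75–89=599
Period 2.
Births: 1382 × 0.106 = 146
15–29: 108 × 0.958 = 103
30–44: 910 × 0.98 = 892
45–59: 1382 × 0.961 = 1328
60–74: 898 × 0.941 = 845
75–89: 1461 × 0.951 = 1389
Net migration: 45–59 − 82 → 1246; 60–74 − 82 → 763
Population now: 0–14=146, 15–29=103, 30–44=892, 45–59=1246, 60–74=763, 75–89=1389
Period 3.
Births: 892 × 0.106 = 95
15–29: 146 × 0.958 = 140
30–44: 103 × 0.98 = 101
45–59: 892 × 0.961 = 857
60–74: 1246 × 0.941 = 1172
75–89: 763 × 0.951 = 726
Net migration: 45–59 − 82 → 775; 60–74 − 82 → 1090
Population now: 0–14=95, 15–29=140, 30–44=101, 45–59=775, 60–74=1090, 75–89=726
Scenario A total after 3 periods: 2927
Scenario B projection —
Period 1.
Births: 1020 × 0.186 = 190
15–29: 950 × 0.958 = 910
30–44: 1410 × 0.98 = 1382
45–59: 1020 × 0.961 = 980
60–74: 1640 × 0.941 = 1543
75–89: 630 × 0.951 = 599
Net migration: 45–59 − 82 → 898; 60–74 − 82 → 1461
Population now: 0–14=190, 15–29=910, 30–44=1382, 45–59=898, 60–74=1461, 75–89=599
Period 2.
Births: 1382 × 0.186 = 257
15–29: 190 × 0.958 = 182
30–44: 910 × 0.98 = 892
45–59: 1382 × 0.961 = 1328
60–74: 898 × 0.941 = 845
75–89: 1461 × 0.951 = 1389
Net migration: 45–59 − 82 → 1246; 60–74 − 82 → 763
Population now: 0–14=257, 15–29=182, 30–44=892, 45–59=1246, 60–74=763, 75–89=1389
Period 3.
Births: 892 × 0.186 = 166
15–29: 257 × 0.958 = 246
30–44: 182 × 0.98 = 178
45–59: 892 × 0.961 = 857
60–74: 1246 × 0.941 = 1172
75–89: 763 × 0.951 = 726
Net migration: 45–59 − 82 → 775; 60–74 − 82 → 1090
Population now: 0–14=166, 15–29=246, 30–44=178, 45–59=775, 60–74=1090, 75–89=726
Scenario B total after 3 periods: 3181
Difference B − A = 3181 − 2927 = 254

254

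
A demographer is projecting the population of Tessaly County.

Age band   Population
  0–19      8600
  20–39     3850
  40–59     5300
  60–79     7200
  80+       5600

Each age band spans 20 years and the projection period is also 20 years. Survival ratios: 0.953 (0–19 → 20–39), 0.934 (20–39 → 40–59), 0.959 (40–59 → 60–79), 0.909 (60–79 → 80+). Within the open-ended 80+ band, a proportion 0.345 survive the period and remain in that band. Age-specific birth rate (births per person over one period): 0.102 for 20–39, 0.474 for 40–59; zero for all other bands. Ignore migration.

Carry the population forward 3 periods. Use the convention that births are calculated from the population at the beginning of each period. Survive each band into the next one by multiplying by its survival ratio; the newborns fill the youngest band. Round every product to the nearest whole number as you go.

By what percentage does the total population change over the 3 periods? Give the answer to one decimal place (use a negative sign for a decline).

-28.0

After projecting period 1:
Births: 3850 × 0.102 = 393  |  5300 × 0.474 = 2512 → total 2905
20–39: 8600 × 0.953 = 8196
40–59: 3850 × 0.934 = 3596
60–79: 5300 × 0.959 = 5083
80+: 7200 × 0.909 + 5600 × 0.345 = 6545 + 1932 = 8477
Population now: 0–19=2905, 20–39=8196, 40–59=3596, 60–79=5083, 80+=8477
After projecting period 2:
Births: 8196 × 0.102 = 836  |  3596 × 0.474 = 1705 → total 2541
20–39: 2905 × 0.953 = 2768
40–59: 8196 × 0.934 = 7655
60–79: 3596 × 0.959 = 3449
80+: 5083 × 0.909 + 8477 × 0.345 = 4620 + 2925 = 7545
Population now: 0–19=2541, 20–39=2768, 40–59=7655, 60–79=3449, 80+=7545
After projecting period 3:
Births: 2768 × 0.102 = 282  |  7655 × 0.474 = 3628 → total 3910
20–39: 2541 × 0.953 = 2422
40–59: 2768 × 0.934 = 2585
60–79: 7655 × 0.959 = 7341
80+: 3449 × 0.909 + 7545 × 0.345 = 3135 + 2603 = 5738
Population now: 0–19=3910, 20–39=2422, 40–59=2585, 60–79=7341, 80+=5738
Total: 30550 → 21996; change = -8554; percentage change = -28.0%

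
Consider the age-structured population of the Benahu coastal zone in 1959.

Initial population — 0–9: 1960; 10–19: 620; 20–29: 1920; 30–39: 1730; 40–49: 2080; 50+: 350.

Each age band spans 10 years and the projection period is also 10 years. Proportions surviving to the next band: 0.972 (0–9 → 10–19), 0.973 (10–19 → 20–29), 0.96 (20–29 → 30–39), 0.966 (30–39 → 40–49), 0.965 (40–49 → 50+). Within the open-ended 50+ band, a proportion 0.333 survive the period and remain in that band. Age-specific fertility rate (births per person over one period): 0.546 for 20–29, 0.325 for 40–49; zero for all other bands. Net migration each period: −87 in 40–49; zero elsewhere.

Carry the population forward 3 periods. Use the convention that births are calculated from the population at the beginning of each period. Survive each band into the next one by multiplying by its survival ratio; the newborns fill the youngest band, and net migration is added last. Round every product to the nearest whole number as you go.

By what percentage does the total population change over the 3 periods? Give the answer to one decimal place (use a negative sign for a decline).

-0.2

Period 1.
Births: 1920 × 0.546 = 1048  |  2080 × 0.325 = 676 → 1724
10–19: 1960 × 0.972 = 1905
20–29: 620 × 0.973 = 603
30–39: 1920 × 0.96 = 1843
40–49: 1730 × 0.966 = 1671
50+: 2080 × 0.965 + 350 × 0.333 = 2007 + 117 = 2124
Net migration: 40–49 − 87 → 1584
→ [1724, 1905, 603, 1843, 1584, 2124]
Period 2.
Births: 603 × 0.546 = 329  |  1584 × 0.325 = 515 → 844
10–19: 1724 × 0.972 = 1676
20–29: 1905 × 0.973 = 1854
30–39: 603 × 0.96 = 579
40–49: 1843 × 0.966 = 1780
50+: 1584 × 0.965 + 2124 × 0.333 = 1529 + 707 = 2236
Net migration: 40–49 − 87 → 1693
→ [844, 1676, 1854, 579, 1693, 2236]
Period 3.
Births: 1854 × 0.546 = 1012  |  1693 × 0.325 = 550 → 1562
10–19: 844 × 0.972 = 820
20–29: 1676 × 0.973 = 1631
30–39: 1854 × 0.96 = 1780
40–49: 579 × 0.966 = 559
50+: 1693 × 0.965 + 2236 × 0.333 = 1634 + 745 = 2379
Net migration: 40–49 − 87 → 472
→ [1562, 820, 1631, 1780, 472, 2379]
Total: 8660 → 8644; change = -16; percentage change = -0.2%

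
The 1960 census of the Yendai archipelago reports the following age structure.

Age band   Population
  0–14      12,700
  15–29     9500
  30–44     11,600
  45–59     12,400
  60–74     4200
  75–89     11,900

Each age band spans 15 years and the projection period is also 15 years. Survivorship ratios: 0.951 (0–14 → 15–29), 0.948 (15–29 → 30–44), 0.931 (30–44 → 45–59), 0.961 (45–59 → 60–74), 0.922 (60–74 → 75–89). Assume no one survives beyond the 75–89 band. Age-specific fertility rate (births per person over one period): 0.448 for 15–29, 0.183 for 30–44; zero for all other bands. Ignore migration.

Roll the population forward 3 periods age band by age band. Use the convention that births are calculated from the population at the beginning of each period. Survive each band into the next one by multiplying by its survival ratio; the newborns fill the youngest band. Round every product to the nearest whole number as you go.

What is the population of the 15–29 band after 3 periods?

6713

Let group 1 be 0–14 through group 6 = 75–89.
[period 1]
Births: 9500 * 0.448 = 4256  |  11600 * 0.183 = 2123 → 6379
Group 2: 12700 * 0.951 = 12078
Group 3: 9500 * 0.948 = 9006
Group 4: 11600 * 0.931 = 10800
Group 5: 12400 * 0.961 = 11916
Group 6: 4200 * 0.922 = 3872
Population now: 0–14=6379, 15–29=12078, 30–44=9006, 45–59=10800, 60–74=11916, 75–89=3872
[period 2]
Births: 12078 * 0.448 = 5411  |  9006 * 0.183 = 1648 → 7059
Group 2: 6379 * 0.951 = 6066
Group 3: 12078 * 0.948 = 11450
Group 4: 9006 * 0.931 = 8385
Group 5: 10800 * 0.961 = 10379
Group 6: 11916 * 0.922 = 10987
Population now: 0–14=7059, 15–29=6066, 30–44=11450, 45–59=8385, 60–74=10379, 75–89=10987
[period 3]
Births: 6066 * 0.448 = 2718  |  11450 * 0.183 = 2095 → 4813
Group 2: 7059 * 0.951 = 6713
Group 3: 6066 * 0.948 = 5751
Group 4: 11450 * 0.931 = 10660
Group 5: 8385 * 0.961 = 8058
Group 6: 10379 * 0.922 = 9569
Population now: 0–14=4813, 15–29=6713, 30–44=5751, 45–59=10660, 60–74=8058, 75–89=9569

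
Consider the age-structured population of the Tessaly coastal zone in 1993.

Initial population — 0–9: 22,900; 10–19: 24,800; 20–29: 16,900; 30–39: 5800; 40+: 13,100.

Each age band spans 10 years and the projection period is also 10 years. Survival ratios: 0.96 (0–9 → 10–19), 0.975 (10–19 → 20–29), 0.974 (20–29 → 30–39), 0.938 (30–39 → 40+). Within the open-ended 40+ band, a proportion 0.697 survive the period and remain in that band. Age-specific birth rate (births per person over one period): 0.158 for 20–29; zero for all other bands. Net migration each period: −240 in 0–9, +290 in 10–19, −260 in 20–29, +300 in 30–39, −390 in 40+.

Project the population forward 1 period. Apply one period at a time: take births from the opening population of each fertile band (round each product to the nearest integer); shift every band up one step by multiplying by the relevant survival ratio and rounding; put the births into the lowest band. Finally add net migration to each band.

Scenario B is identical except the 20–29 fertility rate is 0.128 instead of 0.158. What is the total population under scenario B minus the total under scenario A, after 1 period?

— Period 1 —
Births: 16900 × 0.158 = 2670
10–19: 22900 × 0.96 = 21984
20–29: 24800 × 0.975 = 24180
30–39: 16900 × 0.974 = 16461
40+: 5800 × 0.938 + 13100 × 0.697 = 5440 + 9131 = 14571
Net migration: 0–9 − 240 → 2430; 10–19 + 290 → 22274; 20–29 − 260 → 23920; 30–39 + 300 → 16761; 40+ − 390 → 14181
Population now: 0–9=2430, 10–19=22274, 20–29=23920, 30–39=16761, 40+=14181
Scenario A total after 1 period: 79566
Scenario B projection —
— Period 1 —
Births: 16900 × 0.128 = 2163
10–19: 22900 × 0.96 = 21984
20–29: 24800 × 0.975 = 24180
30–39: 16900 × 0.974 = 16461
40+: 5800 × 0.938 + 13100 × 0.697 = 5440 + 9131 = 14571
Net migration: 0–9 − 240 → 1923; 10–19 + 290 → 22274; 20–29 − 260 → 23920; 30–39 + 300 → 16761; 40+ − 390 → 14181
Population now: 0–9=1923, 10–19=22274, 20–29=23920, 30–39=16761, 40+=14181
Scenario B total after 1 period: 79059
Difference B − A = 79059 − 79566 = -507

-507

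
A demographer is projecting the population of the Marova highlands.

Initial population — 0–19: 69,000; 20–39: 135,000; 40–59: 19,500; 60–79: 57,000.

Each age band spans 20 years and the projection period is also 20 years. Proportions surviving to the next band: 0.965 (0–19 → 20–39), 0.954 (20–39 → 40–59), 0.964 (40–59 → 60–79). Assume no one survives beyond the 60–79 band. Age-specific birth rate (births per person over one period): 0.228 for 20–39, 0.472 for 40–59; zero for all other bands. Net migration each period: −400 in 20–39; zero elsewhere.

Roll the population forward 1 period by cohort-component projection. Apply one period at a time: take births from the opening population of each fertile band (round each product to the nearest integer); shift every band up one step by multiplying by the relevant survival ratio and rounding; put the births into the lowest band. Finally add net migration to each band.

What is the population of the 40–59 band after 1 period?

Call the groups 1 to 4, youngest first.
[period 1]
Births: 135000 * 0.228 = 30780 ; 19500 * 0.472 = 9204 ⇒ total 39984
Group 2: 69000 * 0.965 = 66585
Group 3: 135000 * 0.954 = 128790
Group 4: 19500 * 0.964 = 18798
Net migration: Group 2 − 400 → 66185
End of period: [39984, 66185, 128790, 18798]

128790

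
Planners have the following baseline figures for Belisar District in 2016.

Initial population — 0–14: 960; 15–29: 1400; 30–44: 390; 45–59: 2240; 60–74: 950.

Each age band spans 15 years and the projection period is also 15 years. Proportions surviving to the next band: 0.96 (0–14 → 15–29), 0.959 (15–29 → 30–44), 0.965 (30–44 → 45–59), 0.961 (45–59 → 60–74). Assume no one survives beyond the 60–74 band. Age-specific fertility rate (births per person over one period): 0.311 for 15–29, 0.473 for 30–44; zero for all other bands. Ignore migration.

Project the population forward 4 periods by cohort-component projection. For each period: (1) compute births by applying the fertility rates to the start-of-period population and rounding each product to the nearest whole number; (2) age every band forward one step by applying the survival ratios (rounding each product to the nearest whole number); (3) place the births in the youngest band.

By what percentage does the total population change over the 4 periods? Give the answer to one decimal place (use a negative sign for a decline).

Numbering the groups 1..5 from youngest to oldest:
[period 1]
Births: 1400 × 0.311 = 435 ; 390 × 0.473 = 184 → 619
Group 2: 960 × 0.96 = 922
Group 3: 1400 × 0.959 = 1343
Group 4: 390 × 0.965 = 376
Group 5: 2240 × 0.961 = 2153
Population now: 0–14=619, 15–29=922, 30–44=1343, 45–59=376, 60–74=2153
[period 2]
Births: 922 × 0.311 = 287 ; 1343 × 0.473 = 635 → 922
Group 2: 619 × 0.96 = 594
Group 3: 922 × 0.959 = 884
Group 4: 1343 × 0.965 = 1296
Group 5: 376 × 0.961 = 361
Population now: 0–14=922, 15–29=594, 30–44=884, 45–59=1296, 60–74=361
[period 3]
Births: 594 × 0.311 = 185 ; 884 × 0.473 = 418 → 603
Group 2: 922 × 0.96 = 885
Group 3: 594 × 0.959 = 570
Group 4: 884 × 0.965 = 853
Group 5: 1296 × 0.961 = 1245
Population now: 0–14=603, 15–29=885, 30–44=570, 45–59=853, 60–74=1245
[period 4]
Births: 885 × 0.311 = 275 ; 570 × 0.473 = 270 → 545
Group 2: 603 × 0.96 = 579
Group 3: 885 × 0.959 = 849
Group 4: 570 × 0.965 = 550
Group 5: 853 × 0.961 = 820
Population now: 0–14=545, 15–29=579, 30–44=849, 45–59=550, 60–74=820
Total: 5940 → 3343; change = -2597; percentage change = -43.7%

-43.7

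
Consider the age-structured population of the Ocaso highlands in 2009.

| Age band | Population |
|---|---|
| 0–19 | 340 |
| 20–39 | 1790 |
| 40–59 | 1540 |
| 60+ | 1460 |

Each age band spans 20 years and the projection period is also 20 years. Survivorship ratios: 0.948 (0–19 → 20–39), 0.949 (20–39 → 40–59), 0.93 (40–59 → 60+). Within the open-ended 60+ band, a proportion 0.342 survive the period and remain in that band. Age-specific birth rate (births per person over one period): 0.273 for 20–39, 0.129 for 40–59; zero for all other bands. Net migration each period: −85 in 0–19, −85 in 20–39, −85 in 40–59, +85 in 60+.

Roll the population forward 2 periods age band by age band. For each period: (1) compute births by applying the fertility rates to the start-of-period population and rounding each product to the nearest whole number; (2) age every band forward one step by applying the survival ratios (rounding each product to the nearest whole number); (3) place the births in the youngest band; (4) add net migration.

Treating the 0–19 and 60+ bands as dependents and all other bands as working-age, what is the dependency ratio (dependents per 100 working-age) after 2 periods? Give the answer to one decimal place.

After projecting period 1:
Births: 1790 × 0.273 = 489, 1540 × 0.129 = 199 → total 688
20–39: 340 × 0.948 = 322
40–59: 1790 × 0.949 = 1699
60+: 1540 × 0.93 + 1460 × 0.342 = 1432 + 499 = 1931
Net migration: 0–19 − 85 → 603; 20–39 − 85 → 237; 40–59 − 85 → 1614; 60+ + 85 → 2016
Giving 603 / 237 / 1614 / 2016.
After projecting period 2:
Births: 237 × 0.273 = 65, 1614 × 0.129 = 208 → total 273
20–39: 603 × 0.948 = 572
40–59: 237 × 0.949 = 225
60+: 1614 × 0.93 + 2016 × 0.342 = 1501 + 689 = 2190
Net migration: 0–19 − 85 → 188; 20–39 − 85 → 487; 40–59 − 85 → 140; 60+ + 85 → 2275
Giving 188 / 487 / 140 / 2275.
Dependents (band 0–19 + band 60+) = 188 + 2275 = 2463; working-age = 627; ratio = 2463/627 × 100 = 392.8

392.8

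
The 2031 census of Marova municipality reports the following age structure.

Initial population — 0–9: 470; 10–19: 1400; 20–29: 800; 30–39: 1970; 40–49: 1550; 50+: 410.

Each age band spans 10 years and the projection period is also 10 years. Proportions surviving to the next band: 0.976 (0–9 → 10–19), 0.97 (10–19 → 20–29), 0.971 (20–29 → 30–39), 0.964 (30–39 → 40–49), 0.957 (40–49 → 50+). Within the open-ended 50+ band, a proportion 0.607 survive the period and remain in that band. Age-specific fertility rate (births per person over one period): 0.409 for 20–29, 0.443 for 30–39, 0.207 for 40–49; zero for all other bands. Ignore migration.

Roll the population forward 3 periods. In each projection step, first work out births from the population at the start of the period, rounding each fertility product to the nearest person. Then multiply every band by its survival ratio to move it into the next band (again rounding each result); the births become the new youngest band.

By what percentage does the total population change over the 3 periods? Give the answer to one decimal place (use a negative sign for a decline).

17.9

Numbering the bands 1..6 from youngest to oldest:
After projecting period 1:
Births: 800 * 0.409 = 327, 1970 * 0.443 = 873, 1550 * 0.207 = 321 ⇒ total 1521
Band 2: 470 * 0.976 = 459
Band 3: 1400 * 0.97 = 1358
Band 4: 800 * 0.971 = 777
Band 5: 1970 * 0.964 = 1899
Band 6: 1550 * 0.957 + 410 * 0.607 = 1483 + 249 = 1732
Population now: 0–9=1521, 10–19=459, 20–29=1358, 30–39=777, 40–49=1899, 50+=1732
After projecting period 2:
Births: 1358 * 0.409 = 555, 777 * 0.443 = 344, 1899 * 0.207 = 393 ⇒ total 1292
Band 2: 1521 * 0.976 = 1484
Band 3: 459 * 0.97 = 445
Band 4: 1358 * 0.971 = 1319
Band 5: 777 * 0.964 = 749
Band 6: 1899 * 0.957 + 1732 * 0.607 = 1817 + 1051 = 2868
Population now: 0–9=1292, 10–19=1484, 20–29=445, 30–39=1319, 40–49=749, 50+=2868
After projecting period 3:
Births: 445 * 0.409 = 182, 1319 * 0.443 = 584, 749 * 0.207 = 155 ⇒ total 921
Band 2: 1292 * 0.976 = 1261
Band 3: 1484 * 0.97 = 1439
Band 4: 445 * 0.971 = 432
Band 5: 1319 * 0.964 = 1272
Band 6: 749 * 0.957 + 2868 * 0.607 = 717 + 1741 = 2458
Population now: 0–9=921, 10–19=1261, 20–29=1439, 30–39=432, 40–49=1272, 50+=2458
Total: 6600 → 7783; change = 1183; percentage change = 17.9%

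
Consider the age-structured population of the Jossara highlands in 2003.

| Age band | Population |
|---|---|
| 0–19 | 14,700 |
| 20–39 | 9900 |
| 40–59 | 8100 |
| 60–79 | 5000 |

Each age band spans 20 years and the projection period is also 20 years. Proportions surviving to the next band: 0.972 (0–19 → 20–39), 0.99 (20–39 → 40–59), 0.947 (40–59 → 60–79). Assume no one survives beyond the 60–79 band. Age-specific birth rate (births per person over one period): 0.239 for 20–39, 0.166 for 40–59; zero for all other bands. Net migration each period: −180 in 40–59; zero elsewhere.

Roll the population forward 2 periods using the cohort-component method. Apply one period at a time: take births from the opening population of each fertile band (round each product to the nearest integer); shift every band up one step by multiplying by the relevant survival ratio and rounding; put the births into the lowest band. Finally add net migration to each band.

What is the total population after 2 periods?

Let band 1 be 0–19 through band 4 = 60–79.
Period 1.
Births: 9900 × 0.239 = 2366, 8100 × 0.166 = 1345 → 3711
Band 2: 14700 × 0.972 = 14288
Band 3: 9900 × 0.99 = 9801
Band 4: 8100 × 0.947 = 7671
Net migration: Band 3 − 180 → 9621
End of period: [3711, 14288, 9621, 7671]
Period 2.
Births: 14288 × 0.239 = 3415, 9621 × 0.166 = 1597 → 5012
Band 2: 3711 × 0.972 = 3607
Band 3: 14288 × 0.99 = 14145
Band 4: 9621 × 0.947 = 9111
Net migration: Band 3 − 180 → 13965
End of period: [5012, 3607, 13965, 9111]
Total after period 2: 5012 + 3607 + 13965 + 9111 = 31695

31695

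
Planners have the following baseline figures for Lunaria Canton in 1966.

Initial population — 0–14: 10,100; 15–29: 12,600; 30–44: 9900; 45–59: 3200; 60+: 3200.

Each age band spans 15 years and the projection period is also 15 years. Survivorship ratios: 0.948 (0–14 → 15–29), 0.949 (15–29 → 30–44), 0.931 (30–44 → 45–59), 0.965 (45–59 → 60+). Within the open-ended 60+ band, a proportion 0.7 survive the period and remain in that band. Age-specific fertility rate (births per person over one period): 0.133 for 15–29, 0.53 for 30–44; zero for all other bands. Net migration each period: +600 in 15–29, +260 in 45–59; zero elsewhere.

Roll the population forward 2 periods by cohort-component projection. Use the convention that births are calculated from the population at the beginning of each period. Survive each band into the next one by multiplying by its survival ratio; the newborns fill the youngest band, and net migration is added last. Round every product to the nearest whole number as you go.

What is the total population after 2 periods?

Period 1.
Births: 12600 × 0.133 = 1676 ; 9900 × 0.53 = 5247 ⇒ total 6923
15–29: 10100 × 0.948 = 9575
30–44: 12600 × 0.949 = 11957
45–59: 9900 × 0.931 = 9217
60+: 3200 × 0.965 + 3200 × 0.7 = 3088 + 2240 = 5328
Net migration: 15–29 + 600 → 10175; 45–59 + 260 → 9477
End of period: [6923, 10175, 11957, 9477, 5328]
Period 2.
Births: 10175 × 0.133 = 1353 ; 11957 × 0.53 = 6337 ⇒ total 7690
15–29: 6923 × 0.948 = 6563
30–44: 10175 × 0.949 = 9656
45–59: 11957 × 0.931 = 11132
60+: 9477 × 0.965 + 5328 × 0.7 = 9145 + 3730 = 12875
Net migration: 15–29 + 600 → 7163; 45–59 + 260 → 11392
End of period: [7690, 7163, 9656, 11392, 12875]
Total after period 2: 7690 + 7163 + 9656 + 11392 + 12875 = 48776

48776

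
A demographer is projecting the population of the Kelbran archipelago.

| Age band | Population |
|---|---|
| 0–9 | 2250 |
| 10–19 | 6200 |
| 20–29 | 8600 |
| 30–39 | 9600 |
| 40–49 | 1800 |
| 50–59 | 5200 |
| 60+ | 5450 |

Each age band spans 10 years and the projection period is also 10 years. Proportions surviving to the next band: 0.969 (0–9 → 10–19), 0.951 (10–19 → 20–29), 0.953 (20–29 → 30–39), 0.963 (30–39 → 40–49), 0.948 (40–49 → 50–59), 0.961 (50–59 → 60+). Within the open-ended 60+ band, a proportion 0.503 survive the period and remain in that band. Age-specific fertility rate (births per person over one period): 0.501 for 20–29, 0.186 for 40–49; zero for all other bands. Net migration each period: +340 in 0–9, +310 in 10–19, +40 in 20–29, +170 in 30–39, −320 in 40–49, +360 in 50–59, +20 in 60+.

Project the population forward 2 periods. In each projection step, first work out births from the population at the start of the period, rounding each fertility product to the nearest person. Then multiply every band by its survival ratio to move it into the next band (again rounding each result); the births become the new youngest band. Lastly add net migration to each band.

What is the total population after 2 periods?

40812

Period 1:
Births: 8600 × 0.501 = 4309 ; 1800 × 0.186 = 335 ⇒ total 4644
10–19: 2250 × 0.969 = 2180
20–29: 6200 × 0.951 = 5896
30–39: 8600 × 0.953 = 8196
40–49: 9600 × 0.963 = 9245
50–59: 1800 × 0.948 = 1706
60+: 5200 × 0.961 + 5450 × 0.503 = 4997 + 2741 = 7738
Net migration: 0–9 + 340 → 4984; 10–19 + 310 → 2490; 20–29 + 40 → 5936; 30–39 + 170 → 8366; 40–49 − 320 → 8925; 50–59 + 360 → 2066; 60+ + 20 → 7758
End of period: [4984, 2490, 5936, 8366, 8925, 2066, 7758]
Period 2:
Births: 5936 × 0.501 = 2974 ; 8925 × 0.186 = 1660 ⇒ total 4634
10–19: 4984 × 0.969 = 4829
20–29: 2490 × 0.951 = 2368
30–39: 5936 × 0.953 = 5657
40–49: 8366 × 0.963 = 8056
50–59: 8925 × 0.948 = 8461
60+: 2066 × 0.961 + 7758 × 0.503 = 1985 + 3902 = 5887
Net migration: 0–9 + 340 → 4974; 10–19 + 310 → 5139; 20–29 + 40 → 2408; 30–39 + 170 → 5827; 40–49 − 320 → 7736; 50–59 + 360 → 8821; 60+ + 20 → 5907
End of period: [4974, 5139, 2408, 5827, 7736, 8821, 5907]
Total after period 2: 4974 + 5139 + 2408 + 5827 + 7736 + 8821 + 5907 = 40812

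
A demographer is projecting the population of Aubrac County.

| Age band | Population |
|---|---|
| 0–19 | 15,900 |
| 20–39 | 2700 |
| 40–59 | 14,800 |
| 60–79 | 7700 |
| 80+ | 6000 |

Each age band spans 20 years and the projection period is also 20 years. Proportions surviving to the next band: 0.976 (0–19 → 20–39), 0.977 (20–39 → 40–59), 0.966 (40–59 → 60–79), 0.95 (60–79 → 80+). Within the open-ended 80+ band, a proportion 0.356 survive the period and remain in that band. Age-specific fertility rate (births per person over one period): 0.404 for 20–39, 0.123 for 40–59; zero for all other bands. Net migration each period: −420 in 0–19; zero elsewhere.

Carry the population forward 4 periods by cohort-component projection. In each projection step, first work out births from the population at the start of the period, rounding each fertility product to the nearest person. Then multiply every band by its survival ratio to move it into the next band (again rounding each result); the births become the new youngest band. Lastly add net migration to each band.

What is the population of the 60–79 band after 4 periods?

Numbering the bands 1..5 from youngest to oldest:
[period 1]
Births: 2700 * 0.404 = 1091, 14800 * 0.123 = 1820 ⇒ total 2911
Band 2: 15900 * 0.976 = 15518
Band 3: 2700 * 0.977 = 2638
Band 4: 14800 * 0.966 = 14297
Band 5: 7700 * 0.95 + 6000 * 0.356 = 7315 + 2136 = 9451
Net migration: Band 1 − 420 → 2491
Giving 2491 / 15518 / 2638 / 14297 / 9451.
[period 2]
Births: 15518 * 0.404 = 6269, 2638 * 0.123 = 324 ⇒ total 6593
Band 2: 2491 * 0.976 = 2431
Band 3: 15518 * 0.977 = 15161
Band 4: 2638 * 0.966 = 2548
Band 5: 14297 * 0.95 + 9451 * 0.356 = 13582 + 3365 = 16947
Net migration: Band 1 − 420 → 6173
Giving 6173 / 2431 / 15161 / 2548 / 16947.
[period 3]
Births: 2431 * 0.404 = 982, 15161 * 0.123 = 1865 ⇒ total 2847
Band 2: 6173 * 0.976 = 6025
Band 3: 2431 * 0.977 = 2375
Band 4: 15161 * 0.966 = 14646
Band 5: 2548 * 0.95 + 16947 * 0.356 = 2421 + 6033 = 8454
Net migration: Band 1 − 420 → 2427
Giving 2427 / 6025 / 2375 / 14646 / 8454.
[period 4]
Births: 6025 * 0.404 = 2434, 2375 * 0.123 = 292 ⇒ total 2726
Band 2: 2427 * 0.976 = 2369
Band 3: 6025 * 0.977 = 5886
Band 4: 2375 * 0.966 = 2294
Band 5: 14646 * 0.95 + 8454 * 0.356 = 13914 + 3010 = 16924
Net migration: Band 1 − 420 → 2306
Giving 2306 / 2369 / 5886 / 2294 / 16924.

2294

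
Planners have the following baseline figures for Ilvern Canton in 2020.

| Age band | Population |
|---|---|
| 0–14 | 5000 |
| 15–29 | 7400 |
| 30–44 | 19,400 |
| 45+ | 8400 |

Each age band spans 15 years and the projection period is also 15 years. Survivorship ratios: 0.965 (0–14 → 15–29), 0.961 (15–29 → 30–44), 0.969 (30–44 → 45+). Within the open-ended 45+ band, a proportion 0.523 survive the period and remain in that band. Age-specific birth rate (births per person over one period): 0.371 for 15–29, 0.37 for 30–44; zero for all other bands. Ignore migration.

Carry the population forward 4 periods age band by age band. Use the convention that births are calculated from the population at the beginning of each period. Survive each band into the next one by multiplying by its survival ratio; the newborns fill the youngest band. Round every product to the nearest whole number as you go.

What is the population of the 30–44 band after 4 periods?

Numbering the groups 1..4 from youngest to oldest:
Period 1:
Births: 7400 × 0.371 = 2745  |  19400 × 0.37 = 7178 — total 9923
Group 2: 5000 × 0.965 = 4825
Group 3: 7400 × 0.961 = 7111
Group 4: 19400 × 0.969 + 8400 × 0.523 = 18799 + 4393 = 23192
Population now: 0–14=9923, 15–29=4825, 30–44=7111, 45+=23192
Period 2:
Births: 4825 × 0.371 = 1790  |  7111 × 0.37 = 2631 — total 4421
Group 2: 9923 × 0.965 = 9576
Group 3: 4825 × 0.961 = 4637
Group 4: 7111 × 0.969 + 23192 × 0.523 = 6891 + 12129 = 19020
Population now: 0–14=4421, 15–29=9576, 30–44=4637, 45+=19020
Period 3:
Births: 9576 × 0.371 = 3553  |  4637 × 0.37 = 1716 — total 5269
Group 2: 4421 × 0.965 = 4266
Group 3: 9576 × 0.961 = 9203
Group 4: 4637 × 0.969 + 19020 × 0.523 = 4493 + 9947 = 14440
Population now: 0–14=5269, 15–29=4266, 30–44=9203, 45+=14440
Period 4:
Births: 4266 × 0.371 = 1583  |  9203 × 0.37 = 3405 — total 4988
Group 2: 5269 × 0.965 = 5085
Group 3: 4266 × 0.961 = 4100
Group 4: 9203 × 0.969 + 14440 × 0.523 = 8918 + 7552 = 16470
Population now: 0–14=4988, 15–29=5085, 30–44=4100, 45+=16470

4100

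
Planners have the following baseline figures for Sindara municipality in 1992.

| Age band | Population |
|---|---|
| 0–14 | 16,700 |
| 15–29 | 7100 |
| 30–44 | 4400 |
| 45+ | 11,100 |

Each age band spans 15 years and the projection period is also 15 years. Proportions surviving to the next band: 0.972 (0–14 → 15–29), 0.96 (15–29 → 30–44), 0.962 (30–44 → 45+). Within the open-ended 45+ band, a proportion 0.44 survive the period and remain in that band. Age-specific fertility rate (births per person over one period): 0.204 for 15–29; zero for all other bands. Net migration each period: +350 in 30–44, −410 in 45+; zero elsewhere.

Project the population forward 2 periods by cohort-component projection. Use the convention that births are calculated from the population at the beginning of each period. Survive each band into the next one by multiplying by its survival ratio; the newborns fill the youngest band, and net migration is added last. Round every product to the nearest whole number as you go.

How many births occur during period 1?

1448

Period 1.
Births: 7100 * 0.204 = 1448
15–29: 16700 * 0.972 = 16232
30–44: 7100 * 0.96 = 6816
45+: 4400 * 0.962 + 11100 * 0.44 = 4233 + 4884 = 9117
Net migration: 30–44 + 350 → 7166; 45+ − 410 → 8707
Population now: 0–14=1448, 15–29=16232, 30–44=7166, 45+=8707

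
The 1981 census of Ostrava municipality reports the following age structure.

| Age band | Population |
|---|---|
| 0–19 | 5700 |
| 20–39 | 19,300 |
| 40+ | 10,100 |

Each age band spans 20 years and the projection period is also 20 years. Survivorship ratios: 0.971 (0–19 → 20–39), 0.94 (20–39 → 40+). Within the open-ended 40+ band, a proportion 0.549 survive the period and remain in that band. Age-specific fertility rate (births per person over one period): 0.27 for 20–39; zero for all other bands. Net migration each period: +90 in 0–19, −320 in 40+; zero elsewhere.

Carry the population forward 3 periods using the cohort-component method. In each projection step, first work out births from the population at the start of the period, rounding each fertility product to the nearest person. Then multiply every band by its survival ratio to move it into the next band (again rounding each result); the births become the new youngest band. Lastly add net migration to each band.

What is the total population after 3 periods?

17259

Period 1:
Births: 19300 × 0.27 = 5211
20–39: 5700 × 0.971 = 5535
40+: 19300 × 0.94 + 10100 × 0.549 = 18142 + 5545 = 23687
Net migration: 0–19 + 90 → 5301; 40+ − 320 → 23367
Giving 5301 / 5535 / 23367.
Period 2:
Births: 5535 × 0.27 = 1494
20–39: 5301 × 0.971 = 5147
40+: 5535 × 0.94 + 23367 × 0.549 = 5203 + 12828 = 18031
Net migration: 0–19 + 90 → 1584; 40+ − 320 → 17711
Giving 1584 / 5147 / 17711.
Period 3:
Births: 5147 × 0.27 = 1390
20–39: 1584 × 0.971 = 1538
40+: 5147 × 0.94 + 17711 × 0.549 = 4838 + 9723 = 14561
Net migration: 0–19 + 90 → 1480; 40+ − 320 → 14241
Giving 1480 / 1538 / 14241.
Total after period 3: 1480 + 1538 + 14241 = 17259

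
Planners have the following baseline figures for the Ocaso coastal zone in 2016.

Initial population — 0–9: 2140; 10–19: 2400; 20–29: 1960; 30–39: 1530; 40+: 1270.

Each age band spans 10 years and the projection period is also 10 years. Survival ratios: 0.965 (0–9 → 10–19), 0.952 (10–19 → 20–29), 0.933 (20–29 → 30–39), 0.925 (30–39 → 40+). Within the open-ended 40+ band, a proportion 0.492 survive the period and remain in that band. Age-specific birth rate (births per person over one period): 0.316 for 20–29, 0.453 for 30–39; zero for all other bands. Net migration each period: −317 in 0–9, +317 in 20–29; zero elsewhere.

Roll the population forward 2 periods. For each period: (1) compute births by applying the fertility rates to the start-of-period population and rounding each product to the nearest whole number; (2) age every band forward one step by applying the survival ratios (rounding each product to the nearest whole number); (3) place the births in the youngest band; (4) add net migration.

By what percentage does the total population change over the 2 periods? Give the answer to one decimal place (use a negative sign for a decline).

Call the groups 1 to 5, youngest first.
[period 1]
Births: 1960 × 0.316 = 619, 1530 × 0.453 = 693 → total 1312
Group 2: 2140 × 0.965 = 2065
Group 3: 2400 × 0.952 = 2285
Group 4: 1960 × 0.933 = 1829
Group 5: 1530 × 0.925 + 1270 × 0.492 = 1415 + 625 = 2040
Net migration: Group 1 − 317 → 995; Group 3 + 317 → 2602
Population now: 0–9=995, 10–19=2065, 20–29=2602, 30–39=1829, 40+=2040
[period 2]
Births: 2602 × 0.316 = 822, 1829 × 0.453 = 829 → total 1651
Group 2: 995 × 0.965 = 960
Group 3: 2065 × 0.952 = 1966
Group 4: 2602 × 0.933 = 2428
Group 5: 1829 × 0.925 + 2040 × 0.492 = 1692 + 1004 = 2696
Net migration: Group 1 − 317 → 1334; Group 3 + 317 → 2283
Population now: 0–9=1334, 10–19=960, 20–29=2283, 30–39=2428, 40+=2696
Total: 9300 → 9701; change = 401; percentage change = 4.3%

4.3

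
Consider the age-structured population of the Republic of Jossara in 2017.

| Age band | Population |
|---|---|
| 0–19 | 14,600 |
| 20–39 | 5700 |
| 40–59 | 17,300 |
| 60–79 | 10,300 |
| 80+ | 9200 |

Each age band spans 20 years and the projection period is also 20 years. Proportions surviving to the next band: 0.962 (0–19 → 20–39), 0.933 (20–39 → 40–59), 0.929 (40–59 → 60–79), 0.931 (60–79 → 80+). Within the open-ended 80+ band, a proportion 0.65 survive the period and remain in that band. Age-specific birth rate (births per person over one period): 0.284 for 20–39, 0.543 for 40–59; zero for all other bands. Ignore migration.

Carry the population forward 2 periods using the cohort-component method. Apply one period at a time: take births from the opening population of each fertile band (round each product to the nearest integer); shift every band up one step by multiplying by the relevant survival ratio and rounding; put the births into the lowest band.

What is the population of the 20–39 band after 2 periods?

Period 1.
Births: 5700 × 0.284 = 1619  |  17300 × 0.543 = 9394 → 11013
20–39: 14600 × 0.962 = 14045
40–59: 5700 × 0.933 = 5318
60–79: 17300 × 0.929 = 16072
80+: 10300 × 0.931 + 9200 × 0.65 = 9589 + 5980 = 15569
→ [11013, 14045, 5318, 16072, 15569]
Period 2.
Births: 14045 × 0.284 = 3989  |  5318 × 0.543 = 2888 → 6877
20–39: 11013 × 0.962 = 10595
40–59: 14045 × 0.933 = 13104
60–79: 5318 × 0.929 = 4940
80+: 16072 × 0.931 + 15569 × 0.65 = 14963 + 10120 = 25083
→ [6877, 10595, 13104, 4940, 25083]

10595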